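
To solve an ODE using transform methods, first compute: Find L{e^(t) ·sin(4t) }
First shifting: L{e^(at)f(t)} = F(s-a)
L{sin(4t)} = 4/(s² + 16)
Shift: 4/((s-1)² + 16)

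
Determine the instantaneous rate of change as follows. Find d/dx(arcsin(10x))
d/dx[arcsin(u)] = u'/√(1-u²), u = 10x, u' = 10

Answer: 10/√(1-100x²)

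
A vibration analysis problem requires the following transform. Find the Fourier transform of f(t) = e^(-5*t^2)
The Fourier transform of a Gaussian e^(-a*t^2) is sqrt(pi/a)*e^(-omega^2/(4a)).
With a = 5: F(omega) = sqrt(pi/5)*e^(-omega^2/20)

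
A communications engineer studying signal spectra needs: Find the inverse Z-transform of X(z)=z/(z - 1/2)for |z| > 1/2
Standard pair: z/(z-a) <-> a^n * u[n] for causal signals
With a = 1/2: x[n] = (1/2)^n * u[n]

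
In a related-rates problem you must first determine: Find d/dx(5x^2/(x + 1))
Quotient rule: (f/g)'=(f'g - fg')/g²
f=5x^2, f'=10x
g=x + 1, g'=1

Answer: (10x·(x + 1) - 5x^2)/(x + 1)²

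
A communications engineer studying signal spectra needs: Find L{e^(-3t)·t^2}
First shifting: L{e^(at)f(t)} = F(s-a)
L{t^2} = 2/s^3
Shift s → s+3: 2/(s+3)^3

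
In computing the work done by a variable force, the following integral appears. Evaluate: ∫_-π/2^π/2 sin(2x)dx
Antiderivative: -cos(2x)/2
Evaluate at bounds: [-cos(2·π/2)/2] - [-cos(2·-π/2)/2]
= (-(-1)+(-1))/2 = 0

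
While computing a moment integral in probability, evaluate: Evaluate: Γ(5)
Γ(n)=(n-1)! for positive integers
Γ(5)=4!=24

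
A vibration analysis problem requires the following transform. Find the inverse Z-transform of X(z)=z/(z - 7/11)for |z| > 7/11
Standard pair: z/(z-a) <-> a^n*u[n] for causal signals
With a = 7/11: x[n] = (7/11)^n*u[n]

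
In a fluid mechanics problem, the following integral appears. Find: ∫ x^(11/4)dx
Power rule: ∫ x^(11/4) dx=x^(15/4)/(15/4) + C

Answer: (4/15)·x^(15/4) + C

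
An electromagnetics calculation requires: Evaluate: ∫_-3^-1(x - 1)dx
Step 1: Find antiderivative F(x) = (1/2)x^2 - x
Step 2: F(-1) - F(-3) = 3/2 - (15/2) = -6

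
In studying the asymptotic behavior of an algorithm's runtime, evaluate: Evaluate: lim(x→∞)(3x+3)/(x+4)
Divide numerator and denominator by x:
lim (3+3/x)/(1+4/x)=3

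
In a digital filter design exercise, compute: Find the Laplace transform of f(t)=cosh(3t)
L{cosh(at)}=s/(s²-a²)
L{cosh(3t)}=s/(s²-9)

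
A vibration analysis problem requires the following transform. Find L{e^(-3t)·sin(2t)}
First shifting: L{e^(at)f(t)}=F(s-a)
L{sin(2t)}=2/(s² + 4)
Shift: 2/((s + 3)² + 4)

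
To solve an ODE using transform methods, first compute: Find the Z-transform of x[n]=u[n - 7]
Using the time-shift property: Z{u[n-7]}=z^(-7) * z/(z-1)
=z^(-6)/(z-1)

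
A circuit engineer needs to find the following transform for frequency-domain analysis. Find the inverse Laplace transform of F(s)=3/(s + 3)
L^(-1){3/(s-a)} = c·e^(at)
Here a = -3, c = 3

Answer: 3e^(-3t)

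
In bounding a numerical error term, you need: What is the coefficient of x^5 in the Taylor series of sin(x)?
sin(x) = Σ (-1)^k x^(2k+1)/(2k+1)!
For x^5: (-1)^2/5! = 1/120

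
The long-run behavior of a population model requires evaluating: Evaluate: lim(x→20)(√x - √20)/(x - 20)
Multiply by conjugate (√x+√20)/(√x+√20):
= (x - 20)/((x - 20)(√x+√20)) = 1/(√x+√20)
As x → 20: 1/(2√20)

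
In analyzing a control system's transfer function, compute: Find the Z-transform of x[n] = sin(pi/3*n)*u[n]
Z{sin(w0 * n) * u[n]} = z * sin(w0)/(z^2-2z * cos(w0)+1)
With w0 = pi/3: X(z) = z * sin(pi/3)/(z^2-2z * cos(pi/3)+1)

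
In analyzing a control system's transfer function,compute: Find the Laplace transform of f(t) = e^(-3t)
L{e^(at)}=1/(s-a)
L{e^(-3t)}=1/(s+3)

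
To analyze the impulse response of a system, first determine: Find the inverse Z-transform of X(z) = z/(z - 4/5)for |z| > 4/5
Standard pair: z/(z-a) <-> a^n*u[n] for causal signals
With a=4/5: x[n]=(4/5)^n*u[n]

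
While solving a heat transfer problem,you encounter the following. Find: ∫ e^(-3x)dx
Since d/dx[e^(-3x)]=-3e^(-3x), we get -1/3 e^(-3x)+C

Answer: (-1/3)e^(-3x)+C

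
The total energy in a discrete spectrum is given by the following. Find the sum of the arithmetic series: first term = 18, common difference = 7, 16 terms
Last term: a_n = 18 + (16 - 1)·7 = 123
Sum = n(a_1 + a_n)/2 = 16(18 + 123)/2 = 1128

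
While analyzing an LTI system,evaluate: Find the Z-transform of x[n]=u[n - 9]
Using the time-shift property: Z{u[n-9]}=z^(-9)*z/(z-1)
=z^(-8)/(z-1)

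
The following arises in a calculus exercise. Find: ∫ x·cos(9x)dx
By parts: u=x, dv=cos(9x) dx
du=dx, v=sin(9x)/9
=x·sin(9x)/9 + cos(9x)/9² + C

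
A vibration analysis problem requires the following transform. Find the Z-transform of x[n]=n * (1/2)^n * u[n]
Using the property Z{n * a^n * u[n]} = az/(z-a)^2
With a = 1/2: X(z) = (1/2)z/(z - 1/2)^2, |z| > 1/2

Answer: (1/2)z/(z - 1/2)^2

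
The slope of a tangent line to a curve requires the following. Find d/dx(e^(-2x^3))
Chain rule: d/dx[e^u]=e^u · u' where u=-2x^3
u'=-6x^2

Answer: -6x^2·e^(-2x^3)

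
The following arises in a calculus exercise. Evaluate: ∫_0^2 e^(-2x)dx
Antiderivative: (1/(-2))e^(-2x)
Evaluate: (1/(-2))(e^-4-1)

Answer: (e^-4-1)/(-2)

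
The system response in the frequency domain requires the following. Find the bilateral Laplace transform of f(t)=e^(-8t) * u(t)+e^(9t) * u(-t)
For e^(-8t)*u(t): L = 1/(s+8), Re(s) > -8
For e^(9t)*u(-t): L = -1/(s-9), Re(s) < 9
Combined: F(s) = 1/(s+8)-1/(s-9), -8 < Re(s) < 9

Answer: 1/(s+8)-1/(s-9), ROC: -8 < Re(s) < 9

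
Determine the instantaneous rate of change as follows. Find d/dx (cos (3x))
Chain rule: d/dx[cos(u)]=-sin(u)·u' where u=3x
u'=3

Answer: -3·sin(3x)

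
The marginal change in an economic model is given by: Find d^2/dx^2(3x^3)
Apply power rule 2 times:
d^1: 9x^2
d^2: 18x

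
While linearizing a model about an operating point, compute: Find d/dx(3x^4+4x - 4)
Power rule: d/dx(ax^n) = n·a·x^(n-1)
Term by term: 12·x^3+4

Answer: 12x^3+4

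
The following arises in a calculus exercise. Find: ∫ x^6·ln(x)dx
By parts: u=ln(x), dv=x^6 dx
du=1/x dx, v=x^7/7
=x^7·ln(x)/7 - ∫ x^6/7 dx
=x^7·ln(x)/7 - x^7/49 + C

Answer: x^7(ln(x)/7 - 1/49) + C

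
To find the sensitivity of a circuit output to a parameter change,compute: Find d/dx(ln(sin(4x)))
Chain rule: d/dx[ln(u)]=u'/u where u=sin(4x)
u'=4cos(4x)

Answer: (4cos(4x))/(sin(4x))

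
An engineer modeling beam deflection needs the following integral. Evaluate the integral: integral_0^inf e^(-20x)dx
integral_0^inf e^(-20x) dx=[-1/20 * e^(-20x)]_0^inf
=0 - (-1/20)=1/20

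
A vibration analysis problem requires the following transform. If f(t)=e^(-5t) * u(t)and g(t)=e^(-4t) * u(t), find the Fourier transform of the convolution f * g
By the convolution theorem: F{f * g} = F(omega) * G(omega)
F(omega) = 1/(5+j * omega), G(omega) = 1/(4+j * omega)
F{f * g} = 1/((5+j * omega)(4+j * omega))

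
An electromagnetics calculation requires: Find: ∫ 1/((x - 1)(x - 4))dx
Partial fractions: 1/((x-1)(x-4)) = A/(x-1)+B/(x-4)
A = -1/3, B = 1/3
∫ [-1/3· 1/(x-1)+1/3· 1/(x-4)] dx
= (1/3)[ln|x-4| - ln|x-1|]+C

Answer: (1/3)·ln|(x-4)/(x-1)|+C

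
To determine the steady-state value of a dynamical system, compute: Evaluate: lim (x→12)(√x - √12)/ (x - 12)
Multiply by conjugate (√x+√12)/(√x+√12):
= (x - 12)/((x - 12)(√x+√12)) = 1/(√x+√12)
As x → 12: 1/(2√12)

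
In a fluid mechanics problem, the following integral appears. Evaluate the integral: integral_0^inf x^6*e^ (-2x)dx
This is a Gamma integral. Substitute u=2x (du=2 dx):
integral_0^inf x^6 * e^(-2x) dx=(1/2^7) integral_0^inf u^6 * e^(-u) du
=Gamma(7)/2^7=6!/2^7=720/128

Answer: 45/8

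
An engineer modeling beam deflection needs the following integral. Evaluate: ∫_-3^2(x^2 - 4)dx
Step 1: Find antiderivative F(x) = (1/3)x^3 - 4x
Step 2: F(2) - F(-3) = -16/3 - (3) = -25/3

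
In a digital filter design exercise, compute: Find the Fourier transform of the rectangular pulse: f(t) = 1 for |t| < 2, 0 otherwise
F(omega) = integral from -2 to 2 of e^(-j*omega*t) dt
= 2*sin(2*omega)/omega = 4*sinc(2*omega/pi)

Answer: 2*sin(2*omega)/omega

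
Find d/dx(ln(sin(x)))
Chain rule: d/dx[ln(u)]=u'/u where u=sin(x)
u'=cos(x)

Answer: (cos(x))/(sin(x))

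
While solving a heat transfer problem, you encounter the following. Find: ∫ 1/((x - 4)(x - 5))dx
Partial fractions: 1/((x-4)(x-5))=A/(x-4) + B/(x-5)
A=-1, B=1
∫ [-1· 1/(x-4) + 1· 1/(x-5)] dx
=(1)[ln|x-5| - ln|x-4|] + C

Answer: ln|(x-5)/(x-4)| + C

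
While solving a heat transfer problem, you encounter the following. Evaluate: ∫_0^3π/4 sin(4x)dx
Antiderivative: -cos(4x)/4
Evaluate at bounds: [-cos(4·3π/4)/4] - [-cos(4·0)/4]
=(-(-1) + (1))/4=1/2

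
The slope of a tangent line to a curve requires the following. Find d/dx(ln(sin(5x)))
Chain rule: d/dx[ln(u)]=u'/u where u=sin(5x)
u'=5cos(5x)

Answer: (5cos(5x))/(sin(5x))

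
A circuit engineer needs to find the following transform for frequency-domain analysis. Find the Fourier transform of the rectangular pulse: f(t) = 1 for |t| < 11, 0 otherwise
F(omega) = integral from -11 to 11 of e^(-j*omega*t) dt
= 2*sin(11*omega)/omega = 22*sinc(11*omega/pi)

Answer: 2*sin(11*omega)/omega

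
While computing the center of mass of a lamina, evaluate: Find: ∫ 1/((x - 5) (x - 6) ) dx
Partial fractions: 1/((x-5)(x-6))=A/(x-5)+B/(x-6)
A=-1, B=1
∫ [-1· 1/(x-5)+1· 1/(x-6)] dx
=(1)[ln|x-6| - ln|x-5|]+C

Answer: ln|(x-6)/(x-5)|+C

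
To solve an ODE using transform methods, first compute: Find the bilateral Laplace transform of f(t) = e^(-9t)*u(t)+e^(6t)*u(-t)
For e^(-9t)*u(t): L = 1/(s+9), Re(s) > -9
For e^(6t)*u(-t): L = -1/(s-6), Re(s) < 6
Combined: F(s) = 1/(s+9)-1/(s-6), -9 < Re(s) < 6

Answer: 1/(s+9)-1/(s-6), ROC: -9 < Re(s) < 6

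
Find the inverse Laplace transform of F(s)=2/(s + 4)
L^(-1){2/(s-a)}=c·e^(at)
Here a=-4, c=2

Answer: 2e^(-4t)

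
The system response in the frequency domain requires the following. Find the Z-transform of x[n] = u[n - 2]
Using the time-shift property: Z{u[n-2]}=z^(-2)*z/(z-1)
=z^(-1)/(z-1)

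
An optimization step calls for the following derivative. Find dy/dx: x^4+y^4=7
Differentiate: 4x^3 + 4y^3·(dy/dx) = 0
dy/dx = -4x^3/(4y^3)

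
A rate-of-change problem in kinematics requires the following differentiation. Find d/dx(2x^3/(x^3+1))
Quotient rule: (f/g)' = (f'g - fg')/g²
f = 2x^3, f' = 6x^2
g = x^3+1, g' = 3x^2

Answer: (6x^2·(x^3+1)-6x^5)/(x^3+1)²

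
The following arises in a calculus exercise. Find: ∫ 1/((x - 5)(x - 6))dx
Partial fractions: 1/((x-5)(x-6))=A/(x-5)+B/(x-6)
A=-1, B=1
∫ [-1· 1/(x-5)+1· 1/(x-6)] dx
=(1)[ln|x-6| - ln|x-5|]+C

Answer: ln|(x-6)/(x-5)|+C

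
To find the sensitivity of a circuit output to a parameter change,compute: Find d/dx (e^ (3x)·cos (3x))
Product rule: (fg)'=f'g+fg'
f=e^(3x), f'=3·e^(3x)
g=cos(3x), g'=-3·sin(3x)

Answer: 3·e^(3x)·cos(3x)-3·e^(3x)·sin(3x)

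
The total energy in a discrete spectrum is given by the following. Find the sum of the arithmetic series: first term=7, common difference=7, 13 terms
Last term: a_n=7+(13-1)·7=91
Sum=n(a_1+a_n)/2=13(7+91)/2=637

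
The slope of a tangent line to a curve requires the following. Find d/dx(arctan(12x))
d/dx[arctan(u)]=u'/(1 + u²), u=12x, u'=12

Answer: 12/(1 + 144x²)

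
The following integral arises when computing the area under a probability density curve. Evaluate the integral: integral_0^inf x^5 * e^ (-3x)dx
This is a Gamma integral. Substitute u=3x (du=3 dx):
integral_0^inf x^5*e^(-3x) dx=(1/3^6) integral_0^inf u^5*e^(-u) du
=Gamma(6)/3^6=5!/3^6=120/729

Answer: 40/243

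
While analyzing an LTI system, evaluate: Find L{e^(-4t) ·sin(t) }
First shifting: L{e^(at)f(t)} = F(s-a)
L{sin(t)} = 1/(s² + 1)
Shift: 1/((s + 4)² + 1)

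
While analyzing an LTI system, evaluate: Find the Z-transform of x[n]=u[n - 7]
Using the time-shift property: Z{u[n-7]}=z^(-7) * z/(z-1)
=z^(-6)/(z-1)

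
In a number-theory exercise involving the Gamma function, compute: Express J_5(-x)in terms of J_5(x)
For integer n: J_n(-x)=(-1)^n J_n(x)
With n=5: J_5(-x)=(-1)^5 J_5(x)=-J_5(x)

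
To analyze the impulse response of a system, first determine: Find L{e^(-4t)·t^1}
First shifting: L{e^(at)f(t)} = F(s-a)
L{t^1} = 1/s^2
Shift s → s + 4: 1/(s + 4)^2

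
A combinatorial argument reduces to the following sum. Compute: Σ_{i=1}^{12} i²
Using formula: Σ i^2=n(n+1)(2n+1)/6=12·13·25/6=650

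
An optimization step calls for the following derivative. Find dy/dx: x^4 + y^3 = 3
Differentiate: 4x^3+3y^2·(dy/dx)=0
dy/dx=-4x^3/(3y^2)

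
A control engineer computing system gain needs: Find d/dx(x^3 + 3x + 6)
Power rule: d/dx(ax^n) = n·a·x^(n-1)
Term by term: 3·x^2 + 3

Answer: 3x^2 + 3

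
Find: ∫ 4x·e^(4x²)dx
Let u=4x², du=8x dx
∫ (1/2)e^u du=e^u/2 + C

Answer: e^(4x²)/2 + C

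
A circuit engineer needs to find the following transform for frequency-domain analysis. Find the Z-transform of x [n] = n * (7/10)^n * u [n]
Using the property Z{n*a^n*u[n]}=az/(z-a)^2
With a=7/10: X(z)=(7/10)z/(z - 7/10)^2, |z| > 7/10

Answer: (7/10)z/(z - 7/10)^2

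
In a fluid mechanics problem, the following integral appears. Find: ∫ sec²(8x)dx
Since d/dx[tan(8x)]=8sec²(8x), integral=tan(8x)/8+C

Answer: (1/8)tan(8x)+C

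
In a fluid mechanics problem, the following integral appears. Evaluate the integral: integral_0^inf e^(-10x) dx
integral_0^inf e^(-10x) dx=[-1/10 * e^(-10x)]_0^inf
=0 - (-1/10)=1/10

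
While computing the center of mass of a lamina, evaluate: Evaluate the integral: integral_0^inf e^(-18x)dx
integral_0^inf e^(-18x) dx = [-1/18 * e^(-18x)]_0^inf
= 0 - (-1/18) = 1/18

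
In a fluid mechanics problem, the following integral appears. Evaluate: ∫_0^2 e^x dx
Antiderivative: e^x
Evaluate: (e^2 - 1)

Answer: e^2 - 1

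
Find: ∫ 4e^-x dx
Since d/dx[e^-x]=- e^-x, we get -4e^-x+C

Answer: -4e^-x+C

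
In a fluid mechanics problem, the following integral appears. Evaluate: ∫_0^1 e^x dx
Antiderivative: e^x
Evaluate: (e^1-1)

Answer: e^1-1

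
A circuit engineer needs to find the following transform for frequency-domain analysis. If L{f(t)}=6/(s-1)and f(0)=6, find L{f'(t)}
L{f'(t)}=s·F(s) - f(0)=6s/(s-1)-6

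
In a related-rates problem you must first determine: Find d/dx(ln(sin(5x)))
Chain rule: d/dx[ln(u)]=u'/u where u=sin(5x)
u'=5cos(5x)

Answer: (5cos(5x))/(sin(5x))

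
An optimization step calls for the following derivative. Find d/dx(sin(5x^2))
Chain rule: d/dx[sin(u)]=cos(u)·u' where u=5x^2
u'=10x

Answer: 10x·cos(5x^2)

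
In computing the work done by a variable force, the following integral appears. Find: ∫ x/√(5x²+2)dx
Let u=5x² + 2, du=10x dx
∫ (1/10)·u^(-1/2) du=√u/5 + C

Answer: √(5x² + 2)/5 + C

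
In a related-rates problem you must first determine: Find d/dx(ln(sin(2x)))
Chain rule: d/dx[ln(u)] = u'/u where u = sin(2x)
u' = 2cos(2x)

Answer: (2cos(2x))/(sin(2x))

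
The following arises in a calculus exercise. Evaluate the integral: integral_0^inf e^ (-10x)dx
integral_0^inf e^(-10x) dx = [-1/10*e^(-10x)]_0^inf
= 0 - (-1/10) = 1/10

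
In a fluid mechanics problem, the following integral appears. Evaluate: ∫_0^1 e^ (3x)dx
Antiderivative: (1/3)e^(3x)
Evaluate: (1/3)(e^3 - 1)

Answer: (e^3 - 1)/3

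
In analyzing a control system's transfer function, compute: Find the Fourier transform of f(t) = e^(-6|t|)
Using the standard pair: F{e^(-a|t|)}=2a/(a^2 + omega^2)
With a=6: F(omega)=12/(36 + omega^2)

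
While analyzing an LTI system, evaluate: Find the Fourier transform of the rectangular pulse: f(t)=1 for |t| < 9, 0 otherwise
F(omega)=integral from -9 to 9 of e^(-j*omega*t) dt
=2*sin(9*omega)/omega=18*sinc(9*omega/pi)

Answer: 2*sin(9*omega)/omega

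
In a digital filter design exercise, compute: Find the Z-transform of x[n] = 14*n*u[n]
Z{n*u[n]}=z/(z-1)^2
By linearity: Z{14*n*u[n]}=14z/(z-1)^2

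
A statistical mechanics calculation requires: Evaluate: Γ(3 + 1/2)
Γ(n+1/2)=(2n)!√π/(4^n·n!)
=720√π/(64·6)=(15/8)·√π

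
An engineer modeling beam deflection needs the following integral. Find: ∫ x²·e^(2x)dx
Integration by parts twice:
First: u = x², dv = e^(2x) dx => x²e^(2x)/2 - (2/2)∫ xe^(2x) dx
Second (∫ xe^(2x) dx): xe^(2x)/2 - e^(2x)/4
Combining: e^(2x)(x²/2 - 2x/4 + 2/8) + C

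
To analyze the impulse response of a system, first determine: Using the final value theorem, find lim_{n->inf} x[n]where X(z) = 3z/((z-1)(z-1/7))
Final value theorem: lim x[n]=lim_{z->1} (z-1)*X(z)
(z-1)*X(z)=3z/(z-1/7)
As z->1: 3/(1-1/7)=3/(6/7)=7/2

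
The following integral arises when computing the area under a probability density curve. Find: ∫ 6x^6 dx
Using power rule: ∫ 6x^6 dx=6/7 x^7 + C=(6/7)x^7 + C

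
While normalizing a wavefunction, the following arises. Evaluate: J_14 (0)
J_n(0)=0 for all n > 0 (Bessel function of first kind)
J_14(0)=0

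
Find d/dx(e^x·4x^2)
Product rule: (fg)'=f'g + fg'
f=e^x, f'=e^x
g=4x^2, g'=8x

Answer: 4·e^x·x^2 + 8·e^x·x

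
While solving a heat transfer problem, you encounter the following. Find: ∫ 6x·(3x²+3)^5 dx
Let u = 3x² + 3, du = 6x dx
∫ u^5 du = u^6/6 + C

Answer: (3x² + 3)^6/6 + C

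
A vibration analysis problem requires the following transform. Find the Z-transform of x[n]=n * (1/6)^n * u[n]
Using the property Z{n * a^n * u[n]}=az/(z-a)^2
With a=1/6: X(z)=(1/6)z/(z - 1/6)^2, |z| > 1/6

Answer: (1/6)z/(z - 1/6)^2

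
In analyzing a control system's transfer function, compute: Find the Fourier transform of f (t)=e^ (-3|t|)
Using the standard pair: F{e^(-a|t|)} = 2a/(a^2+omega^2)
With a = 3: F(omega) = 6/(9+omega^2)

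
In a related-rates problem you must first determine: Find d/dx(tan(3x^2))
Chain rule: d/dx[tan(u)] = sec²(u)·u' where u = 3x^2
u' = 6x

Answer: 6x·sec²(3x^2)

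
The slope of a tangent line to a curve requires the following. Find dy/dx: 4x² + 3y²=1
Differentiate: 8x+6y·(dy/dx) = 0
dy/dx = -8x/(6y) = -(4/3)·(x/y)

Answer: dy/dx = -(4/3)·(x/y)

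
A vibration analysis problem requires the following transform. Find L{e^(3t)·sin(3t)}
First shifting: L{e^(at)f(t)}=F(s-a)
L{sin(3t)}=3/(s² + 9)
Shift: 3/((s-3)² + 9)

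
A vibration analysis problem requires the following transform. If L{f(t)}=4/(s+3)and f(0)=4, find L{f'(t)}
L{f'(t)} = s·F(s) - f(0) = 4s/(s+3)-4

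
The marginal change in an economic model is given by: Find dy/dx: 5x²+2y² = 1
Differentiate: 10x+4y·(dy/dx) = 0
dy/dx = -10x/(4y) = -(5/2)·(x/y)

Answer: dy/dx = -(5/2)·(x/y)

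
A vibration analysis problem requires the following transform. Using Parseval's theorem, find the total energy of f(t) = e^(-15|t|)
Parseval's theorem: E=integral |f(t)|^2 dt=(1/2pi) integral |F(omega)|^2 domega
E=integral_{-inf}^{inf} e^(-30|t|) dt=2 * integral_0^inf e^(-30t) dt=2/(2 * 15)=1/15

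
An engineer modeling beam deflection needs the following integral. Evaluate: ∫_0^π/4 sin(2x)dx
Antiderivative: -cos(2x)/2
Evaluate at bounds: [-cos(2·π/4)/2] - [-cos(2·0)/2]
=(-(0)+(1))/2=1/2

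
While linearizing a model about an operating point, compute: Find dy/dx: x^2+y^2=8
Differentiate: 2x+2y·(dy/dx)=0
dy/dx=-2x/(2y)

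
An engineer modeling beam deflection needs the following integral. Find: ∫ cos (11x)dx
Using substitution u=11x: ∫ cos(u) du/11=sin(u)/11 + C

Answer: (1/11)sin(11x) + C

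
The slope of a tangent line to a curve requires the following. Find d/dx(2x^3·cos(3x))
Product rule: (fg)' = f'g+fg'
f = 2x^3, f' = 6x^2
g = cos(3x), g' = -3·sin(3x)

Answer: 6x^2·cos(3x)-6x^3·sin(3x)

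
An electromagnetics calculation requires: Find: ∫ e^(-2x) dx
Since d/dx[e^(-2x)]=-2e^(-2x), we get -1/2 e^(-2x) + C

Answer: (-1/2)e^(-2x) + C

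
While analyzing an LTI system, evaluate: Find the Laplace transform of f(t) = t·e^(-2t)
L{t·e^(at)}=1/(s-a)²
L{t·e^(-2t)}=1/(s + 2)²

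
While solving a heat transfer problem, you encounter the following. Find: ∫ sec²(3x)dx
Since d/dx[tan(3x)]=3sec²(3x), integral=tan(3x)/3 + C

Answer: (1/3)tan(3x) + C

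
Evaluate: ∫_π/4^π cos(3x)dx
Antiderivative: sin(3x)/3
Evaluate at bounds: [sin(3·π)/3] - [sin(3·π/4)/3]
=((0) - (√2/2))/3=-√2/6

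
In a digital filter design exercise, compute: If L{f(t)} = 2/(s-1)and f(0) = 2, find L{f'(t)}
L{f'(t)}=s·F(s) - f(0)=2s/(s-1)-2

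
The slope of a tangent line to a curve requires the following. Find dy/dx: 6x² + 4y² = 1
Differentiate: 12x+8y·(dy/dx)=0
dy/dx=-12x/(8y)=-(3/2)·(x/y)

Answer: dy/dx=-(3/2)·(x/y)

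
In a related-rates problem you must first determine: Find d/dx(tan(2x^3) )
Chain rule: d/dx[tan(u)]=sec²(u)·u' where u=2x^3
u'=6x^2

Answer: 6x^2·sec²(2x^3)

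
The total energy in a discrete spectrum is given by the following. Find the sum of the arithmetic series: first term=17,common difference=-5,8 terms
Last term: a_n = 17+(8-1)·-5 = -18
Sum = n(a_1+a_n)/2 = 8(17+(-18))/2 = -4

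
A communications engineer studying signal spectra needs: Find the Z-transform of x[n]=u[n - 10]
Using the time-shift property: Z{u[n-10]} = z^(-10)*z/(z-1)
= z^(-9)/(z-1)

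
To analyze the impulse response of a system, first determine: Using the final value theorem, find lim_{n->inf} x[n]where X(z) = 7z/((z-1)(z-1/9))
Final value theorem: lim x[n]=lim_{z->1} (z-1) * X(z)
(z-1) * X(z)=7z/(z-1/9)
As z->1: 7/(1 - 1/9)=7/(8/9)=63/8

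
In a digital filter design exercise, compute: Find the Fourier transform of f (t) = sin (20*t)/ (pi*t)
sin(W*t)/(pi*t) = (W/pi)*sinc(W*t/pi) is the impulse response of the ideal low-pass filter with cutoff W (here W = 20).
Its Fourier transform is a rectangular function:
F(omega) = 1 for |omega| < 20, 0 otherwise

Answer: rect(omega/40) [i.e., 1 for |omega| < 20, 0 otherwise]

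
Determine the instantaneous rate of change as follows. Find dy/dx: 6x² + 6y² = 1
Differentiate: 12x+12y·(dy/dx) = 0
dy/dx = -12x/(12y) = -1·(x/y)

Answer: dy/dx = -1·(x/y)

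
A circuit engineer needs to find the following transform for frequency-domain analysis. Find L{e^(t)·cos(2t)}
First shifting: L{e^(at)f(t)} = F(s-a)
L{cos(2t)} = s/(s²+4)
Shift: (s-1)/((s-1)²+4)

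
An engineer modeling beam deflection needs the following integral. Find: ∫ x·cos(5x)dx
By parts: u = x, dv = cos(5x) dx
du = dx, v = sin(5x)/5
= x·sin(5x)/5 + cos(5x)/5² + C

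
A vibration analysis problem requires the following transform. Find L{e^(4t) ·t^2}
First shifting: L{e^(at)f(t)} = F(s-a)
L{t^2} = 2/s^3
Shift s → s-4: 2/(s-4)^3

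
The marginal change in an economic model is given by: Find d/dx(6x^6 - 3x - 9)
Power rule: d/dx(ax^n) = n·a·x^(n-1)
Term by term: 36·x^5 - 3

Answer: 36x^5 - 3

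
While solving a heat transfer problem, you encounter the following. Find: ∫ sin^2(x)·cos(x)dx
Let u = sin(x), du = cos(x) dx
∫ u^2 du = u^3/3+C

Answer: sin^3(x)/3+C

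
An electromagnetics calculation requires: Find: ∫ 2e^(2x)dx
Since d/dx[e^(2x)]=2e^(2x), we get 1 e^(2x) + C

Answer: e^(2x) + C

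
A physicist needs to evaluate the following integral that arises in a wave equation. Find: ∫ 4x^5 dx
Using power rule: ∫ 4x^5 dx = 4/6 x^6+C = (2/3)x^6+C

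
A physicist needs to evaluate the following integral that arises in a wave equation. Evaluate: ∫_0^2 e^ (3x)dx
Antiderivative: (1/3)e^(3x)
Evaluate: (1/3)(e^6-1)

Answer: (e^6-1)/3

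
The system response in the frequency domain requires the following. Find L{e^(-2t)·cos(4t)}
First shifting: L{e^(at)f(t)}=F(s-a)
L{cos(4t)}=s/(s² + 16)
Shift: (s + 2)/((s + 2)² + 16)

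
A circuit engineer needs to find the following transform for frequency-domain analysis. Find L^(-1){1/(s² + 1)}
L^(-1){w/(s²+w²)}=sin(wt)
Here w=1

Answer: sin(t)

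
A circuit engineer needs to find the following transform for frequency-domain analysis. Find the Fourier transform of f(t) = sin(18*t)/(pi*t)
sin(W * t)/(pi * t)=(W/pi) * sinc(W * t/pi) is the impulse response of the ideal low-pass filter with cutoff W (here W=18).
Its Fourier transform is a rectangular function:
F(omega)=1 for |omega| < 18, 0 otherwise

Answer: rect(omega/36) [i.e., 1 for |omega| < 18, 0 otherwise]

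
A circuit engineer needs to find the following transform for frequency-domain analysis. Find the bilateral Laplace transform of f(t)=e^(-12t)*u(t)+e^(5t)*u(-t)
For e^(-12t)*u(t): L = 1/(s+12), Re(s) > -12
For e^(5t)*u(-t): L = -1/(s-5), Re(s) < 5
Combined: F(s) = 1/(s+12)-1/(s-5), -12 < Re(s) < 5

Answer: 1/(s+12)-1/(s-5), ROC: -12 < Re(s) < 5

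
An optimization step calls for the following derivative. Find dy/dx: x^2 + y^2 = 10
Differentiate: 2x+2y·(dy/dx)=0
dy/dx=-2x/(2y)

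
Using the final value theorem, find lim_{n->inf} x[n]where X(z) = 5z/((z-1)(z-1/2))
Final value theorem: lim x[n] = lim_{z->1} (z-1) * X(z)
(z-1) * X(z) = 5z/(z-1/2)
As z->1: 5/(1 - 1/2) = 5/(1/2) = 10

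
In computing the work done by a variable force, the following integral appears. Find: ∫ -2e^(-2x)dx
Since d/dx[e^(-2x)]=-2e^(-2x), we get 1 e^(-2x)+C

Answer: e^(-2x)+C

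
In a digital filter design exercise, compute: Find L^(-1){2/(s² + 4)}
L^(-1){w/(s²+w²)}=sin(wt)
Here w=2

Answer: sin(2t)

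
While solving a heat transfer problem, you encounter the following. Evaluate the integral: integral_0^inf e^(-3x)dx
integral_0^inf e^(-3x) dx=[-1/3*e^(-3x)]_0^inf
=0 - (-1/3)=1/3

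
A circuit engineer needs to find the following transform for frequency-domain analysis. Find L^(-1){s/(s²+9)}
L^(-1){s/(s² + w²)}=cos(wt)
Here w=3

Answer: cos(3t)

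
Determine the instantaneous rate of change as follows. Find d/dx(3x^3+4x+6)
Power rule: d/dx(ax^n)=n·a·x^(n-1)
Term by term: 9·x^2 + 4

Answer: 9x^2 + 4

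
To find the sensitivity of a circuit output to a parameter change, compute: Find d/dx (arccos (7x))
d/dx[arccos(u)]=-u'/√(1-u²), u=7x, u'=7

Answer: -7/√(1-49x²)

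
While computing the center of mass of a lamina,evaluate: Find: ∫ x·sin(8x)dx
By parts: u = x, dv = sin(8x) dx
du = dx, v = -cos(8x)/8
= -x·cos(8x)/8+sin(8x)/8²+C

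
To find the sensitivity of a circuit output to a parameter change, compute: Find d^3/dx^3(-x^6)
Apply power rule 3 times:
d^1: -6x^5
d^2: -30x^4
d^3: -120x^3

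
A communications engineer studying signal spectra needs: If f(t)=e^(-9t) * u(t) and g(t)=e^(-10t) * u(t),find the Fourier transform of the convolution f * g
By the convolution theorem: F{f*g} = F(omega)*G(omega)
F(omega) = 1/(9+j*omega), G(omega) = 1/(10+j*omega)
F{f*g} = 1/((9+j*omega)(10+j*omega))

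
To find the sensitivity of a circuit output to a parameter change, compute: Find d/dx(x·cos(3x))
Product rule: (fg)'=f'g+fg'
f=x, f'=1
g=cos(3x), g'=-3·sin(3x)

Answer: cos(3x)-3x·sin(3x)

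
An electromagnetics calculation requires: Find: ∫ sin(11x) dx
Using substitution u=11x: ∫ sin(u) du/11=-cos(u)/11+C

Answer: (-1/11)cos(11x)+C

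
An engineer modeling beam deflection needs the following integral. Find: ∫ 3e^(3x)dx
Since d/dx[e^(3x)] = 3e^(3x), we get 1 e^(3x)+C

Answer: e^(3x)+C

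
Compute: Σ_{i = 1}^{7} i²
Using formula: Σ i^2 = n(n+1)(2n+1)/6 = 7·8·15/6 = 140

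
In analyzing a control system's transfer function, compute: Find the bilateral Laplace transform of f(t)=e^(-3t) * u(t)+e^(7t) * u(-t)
For e^(-3t) * u(t): L=1/(s+3), Re(s) > -3
For e^(7t) * u(-t): L=-1/(s-7), Re(s) < 7
Combined: F(s)=1/(s+3)-1/(s-7), -3 < Re(s) < 7

Answer: 1/(s+3)-1/(s-7), ROC: -3 < Re(s) < 7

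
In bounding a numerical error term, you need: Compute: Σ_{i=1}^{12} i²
Using formula: Σ i^2=n(n + 1)(2n + 1)/6=12·13·25/6=650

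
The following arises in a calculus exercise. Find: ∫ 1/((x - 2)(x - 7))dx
Partial fractions: 1/((x-2)(x-7))=A/(x-2)+B/(x-7)
A=-1/5, B=1/5
∫ [-1/5· 1/(x-2)+1/5· 1/(x-7)] dx
=(1/5)[ln|x-7| - ln|x-2|]+C

Answer: (1/5)·ln|(x-7)/(x-2)|+C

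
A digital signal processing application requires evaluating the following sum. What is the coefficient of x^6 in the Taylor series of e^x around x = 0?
Taylor series of e^x=Σ x^n/n!
Coefficient of x^6=1/6!=1/720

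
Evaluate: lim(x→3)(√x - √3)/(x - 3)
Multiply by conjugate (√x+√3)/(√x+√3):
= (x - 3)/((x - 3)(√x+√3)) = 1/(√x+√3)
As x → 3: 1/(2√3)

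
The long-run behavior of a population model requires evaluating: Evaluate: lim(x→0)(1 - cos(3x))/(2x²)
Using 1-cos(u) ≈ u²/2 for small u:
(1-cos(3x)) ≈ (3x)²/2=9x²/2
So limit=9/(2·2)=9/4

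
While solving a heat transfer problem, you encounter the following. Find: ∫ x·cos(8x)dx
By parts: u=x, dv=cos(8x) dx
du=dx, v=sin(8x)/8
=x·sin(8x)/8 + cos(8x)/8² + C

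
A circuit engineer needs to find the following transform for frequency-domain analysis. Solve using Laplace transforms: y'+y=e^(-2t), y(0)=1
Take L: sY - 1+Y=1/(s+2)
Y(s+1)=1/(s+2)+1
Y=1/((s+2)(s+1))+1/(s+1)
Partial fractions: 1/((s+2)(s+1))=-1/(s+2)+1/(s+1)
So Y=-1/(s+2)+2/(s+1)
Inverse Laplace transform (L^(-1){1/(s+2)}=e^(-2t), L^(-1){1/(s+1)}=e^(-t)):

Answer: y(t)=-1·e^(-2t)+2·e^(-t)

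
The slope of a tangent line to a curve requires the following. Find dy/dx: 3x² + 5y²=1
Differentiate: 6x+10y·(dy/dx)=0
dy/dx=-6x/(10y)=-(3/5)·(x/y)

Answer: dy/dx=-(3/5)·(x/y)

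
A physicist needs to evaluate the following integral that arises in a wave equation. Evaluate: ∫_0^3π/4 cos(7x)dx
Antiderivative: sin(7x)/7
Evaluate at bounds: [sin(7·3π/4)/7] - [sin(7·0)/7]
= ((-√2/2) - (0))/7 = -√2/14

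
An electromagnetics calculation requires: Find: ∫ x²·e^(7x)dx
Integration by parts twice:
First: u = x², dv = e^(7x) dx => x²e^(7x)/7 - (2/7)∫ xe^(7x) dx
Second (∫ xe^(7x) dx): xe^(7x)/7 - e^(7x)/49
Combining: e^(7x)(x²/7-2x/49+2/343)+C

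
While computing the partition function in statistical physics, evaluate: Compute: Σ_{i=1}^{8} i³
Using formula: Σ i^3=[n(n+1)/2]²=[8·9/2]²=1296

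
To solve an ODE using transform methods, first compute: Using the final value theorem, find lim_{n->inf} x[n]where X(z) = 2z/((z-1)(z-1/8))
Final value theorem: lim x[n] = lim_{z->1} (z-1) * X(z)
(z-1) * X(z) = 2z/(z-1/8)
As z->1: 2/(1-1/8) = 2/(7/8) = 16/7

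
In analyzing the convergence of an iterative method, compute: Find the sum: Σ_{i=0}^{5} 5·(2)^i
Geometric series: S=a(1 - r^n)/(1 - r)
a=5, r=2, n=6
S=5(1 - 64)/-1=315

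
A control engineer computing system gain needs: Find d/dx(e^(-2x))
Chain rule: d/dx[e^u] = e^u · u' where u = -2x
u' = -2

Answer: -2·e^(-2x)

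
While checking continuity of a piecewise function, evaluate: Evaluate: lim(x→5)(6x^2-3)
Polynomial is continuous, so substitute x = 5:
6·5^2 - 3 = 147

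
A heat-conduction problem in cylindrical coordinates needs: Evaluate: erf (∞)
erf(∞)=1 (the error function converges to 1)

Answer: 1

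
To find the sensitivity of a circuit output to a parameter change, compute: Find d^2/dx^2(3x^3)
Apply power rule 2 times:
d^1: 9x^2
d^2: 18x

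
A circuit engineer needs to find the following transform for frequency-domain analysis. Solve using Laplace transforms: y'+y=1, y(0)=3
Take L of both sides: sY(s) - 3 + Y(s) = 1/s
Y(s)(s + 1) = 1/s + 3
Y(s) = 1/(s(s + 1)) + 3/(s + 1)
Partial fractions: 1/(s(s + 1)) = 1/s - 1/(s + 1)
So Y(s) = 1/s + 2/(s + 1)
Inverse transform (L^(-1){1/s} = 1, L^(-1){1/(s + 1)} = e^(-t)):

Answer: y(t) = 1 + 2·e^(-t)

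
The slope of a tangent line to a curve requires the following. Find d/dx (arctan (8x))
d/dx[arctan(u)] = u'/(1 + u²), u = 8x, u' = 8

Answer: 8/(1 + 64x²)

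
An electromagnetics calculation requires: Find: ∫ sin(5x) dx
Using substitution u=5x: ∫ sin(u) du/5=-cos(u)/5+C

Answer: (-1/5)cos(5x)+C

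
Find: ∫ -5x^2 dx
Using power rule: ∫ -5x^2 dx=-5/3 x^3+C=(-5/3)x^3+C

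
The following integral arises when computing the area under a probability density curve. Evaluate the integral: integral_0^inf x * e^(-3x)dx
This is a Gamma integral. Substitute u = 3x (du = 3 dx):
integral_0^inf x * e^(-3x) dx = (1/3^2) integral_0^inf u^1 * e^(-u) du
= Gamma(2)/3^2 = 1!/3^2 = 1/9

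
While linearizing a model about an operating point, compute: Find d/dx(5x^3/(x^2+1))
Quotient rule: (f/g)' = (f'g - fg')/g²
f = 5x^3, f' = 15x^2
g = x^2+1, g' = 2x

Answer: (15x^2·(x^2+1)-10x^4)/(x^2+1)²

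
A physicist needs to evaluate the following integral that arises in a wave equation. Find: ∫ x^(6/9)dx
Power rule: ∫ x^(2/3) dx=x^(5/3)/(5/3) + C

Answer: (3/5)·x^(5/3) + C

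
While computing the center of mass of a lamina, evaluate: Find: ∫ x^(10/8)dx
Power rule: ∫ x^(5/4) dx = x^(9/4)/(9/4)+C

Answer: (4/9)·x^(9/4)+C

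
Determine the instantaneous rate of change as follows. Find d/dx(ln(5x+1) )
Chain rule: d/dx[ln(u)]=u'/u where u=5x+1
u'=5

Answer: (5)/(5x+1)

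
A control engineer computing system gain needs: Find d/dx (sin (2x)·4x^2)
Product rule: (fg)' = f'g+fg'
f = sin(2x), f' = 2·cos(2x)
g = 4x^2, g' = 8x

Answer: 8·cos(2x)·x^2+8·sin(2x)·x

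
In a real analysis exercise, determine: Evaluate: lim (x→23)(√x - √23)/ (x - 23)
Multiply by conjugate (√x+√23)/(√x+√23):
= (x - 23)/((x - 23)(√x+√23)) = 1/(√x+√23)
As x → 23: 1/(2√23)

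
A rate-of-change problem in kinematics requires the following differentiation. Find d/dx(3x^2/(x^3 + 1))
Quotient rule: (f/g)' = (f'g - fg')/g²
f = 3x^2, f' = 6x
g = x^3+1, g' = 3x^2

Answer: (6x·(x^3+1)-9x^4)/(x^3+1)²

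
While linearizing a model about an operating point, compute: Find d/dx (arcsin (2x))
d/dx[arcsin(u)] = u'/√(1-u²), u = 2x, u' = 2

Answer: 2/√(1 - 4x²)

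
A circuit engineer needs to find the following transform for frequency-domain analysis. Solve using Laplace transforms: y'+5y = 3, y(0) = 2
Take L of both sides: sY(s) - 2 + 5Y(s)=3/s
Y(s)(s + 5)=3/s + 2
Y(s)=3/(s(s + 5)) + 2/(s + 5)
Partial fractions: 3/(s(s + 5))=(3/5)/s - (3/5)/(s + 5)
So Y(s)=(3/5)/s + (7/5)/(s + 5)
Inverse transform (L^(-1){1/s}=1, L^(-1){1/(s + 5)}=e^(-5t)):

Answer: y(t)=3/5 + (7/5)·e^(-5t)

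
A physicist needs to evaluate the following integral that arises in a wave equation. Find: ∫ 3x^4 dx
Using power rule: ∫ 3x^4 dx = 3/5 x^5+C = (3/5)x^5+C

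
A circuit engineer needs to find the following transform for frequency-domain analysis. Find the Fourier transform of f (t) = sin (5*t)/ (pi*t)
sin(W * t)/(pi * t) = (W/pi) * sinc(W * t/pi) is the impulse response of the ideal low-pass filter with cutoff W (here W = 5).
Its Fourier transform is a rectangular function:
F(omega) = 1 for |omega| < 5, 0 otherwise

Answer: rect(omega/10) [i.e., 1 for |omega| < 5, 0 otherwise]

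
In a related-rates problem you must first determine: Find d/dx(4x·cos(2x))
Product rule: (fg)' = f'g+fg'
f = 4x, f' = 4
g = cos(2x), g' = -2·sin(2x)

Answer: 4·cos(2x)-8x·sin(2x)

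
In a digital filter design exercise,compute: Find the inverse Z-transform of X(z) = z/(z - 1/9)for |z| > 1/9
Standard pair: z/(z-a) <-> a^n * u[n] for causal signals
With a = 1/9: x[n] = (1/9)^n * u[n]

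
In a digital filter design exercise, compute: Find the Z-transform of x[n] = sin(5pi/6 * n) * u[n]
Z{sin(w0 * n) * u[n]}=z * sin(w0)/(z^2 - 2z * cos(w0) + 1)
With w0=5pi/6: X(z)=z * sin(5pi/6)/(z^2 - 2z * cos(5pi/6) + 1)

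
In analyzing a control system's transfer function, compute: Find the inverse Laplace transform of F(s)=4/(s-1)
L^(-1){4/(s-a)} = c·e^(at)
Here a = 1, c = 4

Answer: 4e^(t)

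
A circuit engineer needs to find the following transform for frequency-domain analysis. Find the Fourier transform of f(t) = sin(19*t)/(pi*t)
sin(W*t)/(pi*t)=(W/pi)*sinc(W*t/pi) is the impulse response of the ideal low-pass filter with cutoff W (here W=19).
Its Fourier transform is a rectangular function:
F(omega)=1 for |omega| < 19, 0 otherwise

Answer: rect(omega/38) [i.e., 1 for |omega| < 19, 0 otherwise]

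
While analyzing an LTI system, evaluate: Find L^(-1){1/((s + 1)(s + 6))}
Partial fractions: 1/((s + 1)(s + 6)) = A/(s + 1) + B/(s + 6)
Cover-up: A = 1/(s + 6)|_{s = -1} = 1/5; B = 1/(s + 1)|_{s = -6} = -1/5
L^(-1) = (1/5)e^(-t) - (1/5)e^(-6t)

Answer: (1/5)(e^(-t) - e^(-6t))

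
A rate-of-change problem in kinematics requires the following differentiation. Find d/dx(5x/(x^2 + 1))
Quotient rule: (f/g)'=(f'g - fg')/g²
f=5x, f'=5
g=x^2+1, g'=2x

Answer: (5·(x^2+1)-10x^2)/(x^2+1)²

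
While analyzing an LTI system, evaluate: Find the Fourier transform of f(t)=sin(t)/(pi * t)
sin(W*t)/(pi*t) = (W/pi)*sinc(W*t/pi) is the impulse response of the ideal low-pass filter with cutoff W (here W = 1).
Its Fourier transform is a rectangular function:
F(omega) = 1 for |omega| < 1, 0 otherwise

Answer: rect(omega/2) [i.e., 1 for |omega| < 1, 0 otherwise]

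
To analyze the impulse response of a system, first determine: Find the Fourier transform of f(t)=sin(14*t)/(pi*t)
sin(W*t)/(pi*t) = (W/pi)*sinc(W*t/pi) is the impulse response of the ideal low-pass filter with cutoff W (here W = 14).
Its Fourier transform is a rectangular function:
F(omega) = 1 for |omega| < 14, 0 otherwise

Answer: rect(omega/28) [i.e., 1 for |omega| < 14, 0 otherwise]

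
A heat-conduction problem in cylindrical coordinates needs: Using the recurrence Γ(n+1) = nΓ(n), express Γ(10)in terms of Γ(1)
Γ(10)=9Γ(9)=9·8Γ(8)=...=9!·Γ(1)=362880·Γ(1)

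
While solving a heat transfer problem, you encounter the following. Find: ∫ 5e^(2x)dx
Since d/dx[e^(2x)]=2e^(2x), we get 5/2 e^(2x) + C

Answer: (5/2)e^(2x) + C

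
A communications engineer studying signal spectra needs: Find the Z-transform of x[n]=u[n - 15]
Using the time-shift property: Z{u[n-15]} = z^(-15)*z/(z-1)
= z^(-14)/(z-1)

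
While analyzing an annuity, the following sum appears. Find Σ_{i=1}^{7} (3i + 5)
= 3·Σ i+5·7 = 3·28+35 = 119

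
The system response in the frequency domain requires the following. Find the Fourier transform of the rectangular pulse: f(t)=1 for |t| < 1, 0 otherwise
F(omega)=integral from -1 to 1 of e^(-j * omega * t) dt
=2 * sin(1 * omega)/omega=2 * sinc(1 * omega/pi)

Answer: 2 * sin(1 * omega)/omega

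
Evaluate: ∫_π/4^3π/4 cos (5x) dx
Antiderivative: sin(5x)/5
Evaluate at bounds: [sin(5·3π/4)/5] - [sin(5·π/4)/5]
= ((-√2/2) - (-√2/2))/5 = 0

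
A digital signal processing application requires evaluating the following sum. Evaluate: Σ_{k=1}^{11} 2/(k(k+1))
Partial fractions: 2/(k(k + 1))=2/k - 2/(k + 1)
Telescoping sum: 2(1 - 1/12)=2·11/12

Answer: 11/6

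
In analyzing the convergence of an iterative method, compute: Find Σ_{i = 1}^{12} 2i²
=2·n(n+1)(2n+1)/6=2·12·13·25/6=1300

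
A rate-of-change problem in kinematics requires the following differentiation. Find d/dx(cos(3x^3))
Chain rule: d/dx[cos(u)]=-sin(u)·u' where u=3x^3
u'=9x^2

Answer: -9x^2·sin(3x^3)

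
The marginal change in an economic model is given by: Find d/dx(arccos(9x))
d/dx[arccos(u)] = -u'/√(1-u²), u = 9x, u' = 9

Answer: -9/√(1-81x²)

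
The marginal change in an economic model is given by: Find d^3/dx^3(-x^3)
Apply power rule 3 times:
d^1: -3x^2
d^2: -6x
d^3: -6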